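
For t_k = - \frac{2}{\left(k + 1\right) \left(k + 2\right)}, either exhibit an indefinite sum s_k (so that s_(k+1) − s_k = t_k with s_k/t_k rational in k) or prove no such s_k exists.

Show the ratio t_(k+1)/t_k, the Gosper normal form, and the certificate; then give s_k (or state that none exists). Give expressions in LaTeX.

r(k) = (k + 1)/(k + 3) after simplifying.
A = k + 1, B = k + 3, C = 1.
Solve (k + 1)·f(k+1) − (k + 2)·f(k) = 1.
d = 1 from the (1,1,0) case.
Coefficient equations give f(k) = k.
Get s_k = R·t_k = -2*k/(k + 1) with R(k) = B(k−1)f(k)/C(k) = k*(k + 2).
s_(k+1) − s_k = -2/(k**2 + 3*k + 2) = t_k.

s_k = - \frac{2 k}{k + 1}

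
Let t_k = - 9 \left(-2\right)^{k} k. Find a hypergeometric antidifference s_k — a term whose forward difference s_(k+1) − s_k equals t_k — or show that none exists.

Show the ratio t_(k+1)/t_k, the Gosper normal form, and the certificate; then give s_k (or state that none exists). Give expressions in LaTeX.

s_k = \left(-2\right)^{k} \left(3 k - 2\right)

Step 1: r(k) = -2 - 2/k.
Normal form (A,B,C) = (-2, 1, k).
Key eq: (-2)·f(k+1) = (1)·f(k) + (k).
Bound: deg f ≤ 1.
A polynomial solution: f(k) = -(3*k - 2)/9.
So s_k = (B(k−1)f/C)·t_k = (-(3*k - 2)/(9*k))·t_k = (-2)**k*(3*k - 2).
s_(k+1) − s_k = -9*(-2)**k*k = t_k.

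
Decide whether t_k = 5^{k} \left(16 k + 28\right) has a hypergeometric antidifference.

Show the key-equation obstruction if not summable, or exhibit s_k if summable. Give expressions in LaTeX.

r(k) = 5*(4*k + 11)/(4*k + 7) after simplifying.
So A=5 and B=1, with C=k + 7/4.
Set up (5)·f(k+1) − (1)·f(k) − (k + 7/4) = 0.
d = 1 from the (0,0,1) case.
Solve for f: f(k) = (2*k + 1)/8 (degree 1 ≤ 1).
So s_k = (B(k−1)f/C)·t_k = ((2*k + 1)/(2*(4*k + 7)))·t_k = 5**k*(4*k + 2).
Δs = 5**k*(16*k + 28), as required.

Yes. s_k = 5^{k} \left(4 k + 2\right).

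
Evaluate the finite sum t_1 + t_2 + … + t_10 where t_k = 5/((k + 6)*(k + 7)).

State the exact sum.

Σ = 50/119

Ratio r(k) = (k + 6)/(k + 8).
Normal form (A,B,C) = (k + 6, k + 8, 1).
Key eq: (k + 6)·f(k+1) = (k + 7)·f(k) + (1).
deg f ≤ 1 (via 1,1,0).
Coefficient equations give f(k) = k/6.
So s_k = (B(k−1)f/C)·t_k = (k*(k + 7)/6)·t_k = 5*k/(6*(k + 6)).
Δs = 5/(k**2 + 13*k + 42), as required.
Sum = s_(11) − s_(1); s_(11) = 55/102, s_(1) = 5/42 ⇒ 50/119.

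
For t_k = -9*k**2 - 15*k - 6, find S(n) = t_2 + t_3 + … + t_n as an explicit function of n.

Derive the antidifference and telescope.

S(n) = -3*n**3 - 12*n**2 - 15*n + 30

Compute t_(k+1)/t_k: get (3*k**2 + 11*k + 10)/(3*k**2 + 5*k + 2).
Factor: A=1; B=1; C=k**2 + 5*k/3 + 2/3.
Need (1)·f(k+1) − (1)·f(k) = k**2 + 5*k/3 + 2/3.
deg f ≤ 3 (via 0,0,2).
A polynomial solution: f(k) = k**2*(k + 1)/3.
Certificate R = B(k−1)f/C = k**2/(3*k + 2) gives s_k = 3*k**2*(-k - 1).
Verify: -9*k**2 - 15*k - 6 matches t_k.
s_(n+1) = -3*n**3 - 12*n**2 - 15*n - 6 and s_(2) = -36, so S(n) = -3*n**3 - 12*n**2 - 15*n + 30.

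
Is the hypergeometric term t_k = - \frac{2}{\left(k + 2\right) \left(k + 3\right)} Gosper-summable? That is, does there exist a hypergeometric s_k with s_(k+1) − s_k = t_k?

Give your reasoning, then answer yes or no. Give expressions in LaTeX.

Step 1: r(k) = (k + 2)/(k + 4).
Normal form (A,B,C) = (k + 2, k + 4, 1).
Solve (k + 2)·f(k+1) − (k + 3)·f(k) = 1.
Degrees (1,1,0) ⇒ d ≤ 1.
Coefficient equations give f(k) = k/2.
Then R = B(k−1)f/C = k*(k + 3)/2, so s_k = R(k)·t_k = -k/(k + 2).
Verify: -2/(k**2 + 5*k + 6) matches t_k.

Yes. s_k = - \frac{k}{k + 2}.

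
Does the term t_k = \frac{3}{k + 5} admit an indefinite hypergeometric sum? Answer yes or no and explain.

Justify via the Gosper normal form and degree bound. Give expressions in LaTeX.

No; the coefficient equations for f are inconsistent.

Ratio r(k) = (k + 5)/(k + 6).
Gosper form: A/B · C(k+1)/C(k) with A=k + 5, B=k + 6, C=1.
Need (k + 5)·f(k+1) − (k + 5)·f(k) = 1.
Bound: deg f ≤ 0.
Put f(k) = c0: A·f(k+1) − B(k−1)·f(k) − C = -1; need -1 = 0 — inconsistent ⇒ no f, not summable.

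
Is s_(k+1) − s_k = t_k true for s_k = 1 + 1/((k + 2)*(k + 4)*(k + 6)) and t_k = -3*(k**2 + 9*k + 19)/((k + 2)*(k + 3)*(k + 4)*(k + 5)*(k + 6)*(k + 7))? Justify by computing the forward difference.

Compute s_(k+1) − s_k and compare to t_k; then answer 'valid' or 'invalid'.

s_(k+1) = 1 + 1/((k + 3)*(k + 5)*(k + 7))
s_(k+1) − s_k = 1/((k + 3)*(k + 5)*(k + 7)) - 1/((k + 2)*(k + 4)*(k + 6))
(s_(k+1) − s_k) − t_k = 0

Valid — Δs_k = t_k.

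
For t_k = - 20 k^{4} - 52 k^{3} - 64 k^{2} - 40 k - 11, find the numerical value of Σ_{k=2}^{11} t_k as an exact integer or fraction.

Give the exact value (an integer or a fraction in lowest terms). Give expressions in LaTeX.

Σ = -1060950

r(k) = (20*k**4 + 132*k**3 + 340*k**2 + 404*k + 187)/(20*k**4 + 52*k**3 + 64*k**2 + 40*k + 11) after simplifying.
Normal form (A,B,C) = (1, 1, k**4 + 13*k**3/5 + 16*k**2/5 + 2*k + 11/20).
Solve (1)·f(k+1) − (1)·f(k) = k**4 + 13*k**3/5 + 16*k**2/5 + 2*k + 11/20.
Bound: deg f ≤ 5.
Solving with deg f ≤ 5: f(k) = k*(4*k**4 + 3*k**3 + 2*k**2 + k + 1)/20.
So s_k = (B(k−1)f/C)·t_k = (k*(4*k**4 + 3*k**3 + 2*k**2 + k + 1)/(20*k**4 + 52*k**3 + 64*k**2 + 40*k + 11))·t_k = k*(-4*k**4 - 3*k**3 - 2*k**2 - k - 1).
Verify: -20*k**4 - 52*k**3 - 64*k**2 - 40*k - 11 matches t_k.
Telescoping: Σ = s_(12) − s_(2) = -1061148 − (-198) = -1060950.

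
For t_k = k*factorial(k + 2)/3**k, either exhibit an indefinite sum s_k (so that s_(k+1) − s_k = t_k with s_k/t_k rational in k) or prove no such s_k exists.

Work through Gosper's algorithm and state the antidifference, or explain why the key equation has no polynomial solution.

Ratio r(k) = (k + 1)*(k + 3)/(3*k).
So A=k/3 + 1 and B=1, with C=k.
Need (k/3 + 1)·f(k+1) − (1)·f(k) = k.
Bound: deg f ≤ 0.
Solving with deg f ≤ 0: f(k) = 3.
Get s_k = R·t_k = 3**(1 - k)*factorial(k + 2) with R(k) = B(k−1)f(k)/C(k) = 3/k.
s_(k+1) − s_k = k*factorial(k + 2)/3**k = t_k.

s_k = 3**(1 - k)*factorial(k + 2)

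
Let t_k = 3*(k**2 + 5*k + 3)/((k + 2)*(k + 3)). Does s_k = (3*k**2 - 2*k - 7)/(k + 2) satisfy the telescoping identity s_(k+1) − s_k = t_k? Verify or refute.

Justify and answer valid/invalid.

Valid: the claim telescopes to t_k.

s_(k+1) = (3*k**2 + 4*k - 6)/(k + 3)
s_(k+1) − s_k = 3*(k**2 + 5*k + 3)/(k**2 + 5*k + 6)
(s_(k+1) − s_k) − t_k = 0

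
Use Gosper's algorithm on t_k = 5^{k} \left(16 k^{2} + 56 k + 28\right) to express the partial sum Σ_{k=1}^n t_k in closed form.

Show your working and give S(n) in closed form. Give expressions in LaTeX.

Ratio r(k) = 5*(4*k**2 + 22*k + 25)/(4*k**2 + 14*k + 7).
So A=5 and B=1, with C=k**2 + 7*k/2 + 7/4.
Set up (5)·f(k+1) − (1)·f(k) − (k**2 + 7*k/2 + 7/4) = 0.
deg f ≤ 2 (via 0,0,2).
Solve for f: f(k) = (2*k - 1)*(2*k + 3)/16 (degree 2 ≤ 2).
So s_k = (B(k−1)f/C)·t_k = ((2*k - 1)*(2*k + 3)/(4*(4*k**2 + 14*k + 7)))·t_k = 5**k*(4*k**2 + 4*k - 3).
Check: Δs_k = 5**k*(16*k**2 + 56*k + 28). ✓
s_(n+1) = 5**(n + 1)*(4*n**2 + 12*n + 5) and s_(1) = 25, so S(n) = 20*5**n*n**2 + 60*5**n*n + 25*5**n - 25.

S(n) = 20 \cdot 5^{n} n^{2} + 60 \cdot 5^{n} n + 25 \cdot 5^{n} - 25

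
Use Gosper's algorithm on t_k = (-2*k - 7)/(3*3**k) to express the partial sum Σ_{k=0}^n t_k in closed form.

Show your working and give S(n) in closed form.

S(n) = (-12*3**n + n + 5)/(3*3**n)

Ratio r(k) = (2*k + 9)/(3*(2*k + 7)).
Normal form (A,B,C) = (1/3, 1, k + 7/2).
f must satisfy (1/3)·f(k+1) − (1)·f(k) = k + 7/2.
Bound: deg f ≤ 1.
Solving with deg f ≤ 1: f(k) = -3*(k + 4)/2.
Certificate R = B(k−1)f/C = -3*(k + 4)/(2*k + 7) gives s_k = (k + 4)/3**k.
Verify: (-2*k - 7)/(3*3**k) matches t_k.
Telescope: S(n) = s_(n+1) − s_(0) = 3**(-n - 1)*(n + 5) − (4) = (-12*3**n + n + 5)/(3*3**n).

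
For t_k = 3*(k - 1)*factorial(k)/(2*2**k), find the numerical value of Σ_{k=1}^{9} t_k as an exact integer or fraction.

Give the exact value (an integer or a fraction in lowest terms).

Σ = 42519/4

The ratio is k*(k + 1)/(2*(k - 1)).
Factor: A=k/2 + 1/2; B=1; C=k - 1.
Key eq: (k/2 + 1/2)·f(k+1) = (1)·f(k) + (k - 1).
d = 0 from the (1,0,1) case.
Solving with deg f ≤ 0: f(k) = 2.
Certificate R = B(k−1)f/C = 2/(k - 1) gives s_k = 3*factorial(k)/2**k.
Verify: 3*(k - 1)*factorial(k)/(2*2**k) matches t_k.
Σ_(k=1)^(9) t_k = s_(10) − s_(1) = 42525/4 − (3/2) = 42519/4.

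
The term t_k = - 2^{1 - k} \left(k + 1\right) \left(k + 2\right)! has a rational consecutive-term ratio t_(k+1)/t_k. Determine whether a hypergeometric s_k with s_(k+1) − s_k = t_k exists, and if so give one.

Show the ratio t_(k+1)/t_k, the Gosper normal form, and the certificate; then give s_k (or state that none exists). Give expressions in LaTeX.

Compute t_(k+1)/t_k: get (k + 2)*(k + 3)/(2*(k + 1)).
Factor: A=k/2 + 3/2; B=1; C=k + 1.
Solve (k/2 + 3/2)·f(k+1) − (1)·f(k) = k + 1.
deg f ≤ 0 (via 1,0,1).
Coefficient equations give f(k) = 2.
So s_k = (B(k−1)f/C)·t_k = (2/(k + 1))·t_k = -2**(2 - k)*factorial(k + 2).
Verify: -2**(1 - k)*(k + 1)*factorial(k + 2) matches t_k.

s_k = - 2^{2 - k} \left(k + 2\right)!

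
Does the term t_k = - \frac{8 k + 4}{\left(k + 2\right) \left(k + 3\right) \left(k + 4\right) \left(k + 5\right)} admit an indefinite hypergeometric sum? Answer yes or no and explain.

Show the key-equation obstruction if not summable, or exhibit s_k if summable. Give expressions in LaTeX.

t_(k+1)/t_k = (k + 2)*(2*k + 3)/((k + 6)*(2*k + 1)).
Normal form (A,B,C) = (k + 2, k + 6, k + 1/2).
f must satisfy (k + 2)·f(k+1) − (k + 5)·f(k) = k + 1/2.
From deg A=1, deg B=1, deg C=1: d=3.
Coefficient equations give f(k) = k*(k**2 + 9*k + 2)/48.
Then R = B(k−1)f/C = k*(k + 5)*(k**2 + 9*k + 2)/(24*(2*k + 1)), so s_k = R(k)·t_k = -k*(k**2 + 9*k + 2)/(6*(k + 2)*(k + 3)*(k + 4)).
Verify: 4*(-2*k - 1)/(k**4 + 14*k**3 + 71*k**2 + 154*k + 120) matches t_k.

Yes. s_k = - \frac{k \left(k^{2} + 9 k + 2\right)}{6 \left(k + 2\right) \left(k + 3\right) \left(k + 4\right)}.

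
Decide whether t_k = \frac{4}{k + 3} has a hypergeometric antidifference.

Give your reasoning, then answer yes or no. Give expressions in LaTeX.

No. Not Gosper-summable.

r(k) = (k + 3)/(k + 4) after simplifying.
Factor: A=k + 3; B=k + 4; C=1.
Set up (k + 3)·f(k+1) − (k + 3)·f(k) − (1) = 0.
d = 0 from the (1,1,0) case.
Write f(k) = c0. Then LHS − RHS = -1, requiring -1 = 0: contradictory. No certificate.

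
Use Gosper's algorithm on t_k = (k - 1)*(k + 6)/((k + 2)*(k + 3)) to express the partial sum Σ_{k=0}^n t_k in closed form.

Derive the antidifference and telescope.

S(n) = (n**2 - 2*n - 3)/(n + 3)

r(k) = k*(k + 2)*(k + 7)/((k - 1)*(k + 4)*(k + 6)) after simplifying.
Factor: A=k + 2; B=k + 4; C=k**2 + 5*k - 6.
Set up (k + 2)·f(k+1) − (k + 3)·f(k) − (k**2 + 5*k - 6) = 0.
From deg A=1, deg B=1, deg C=2: d=2.
Solve for f: f(k) = k*(k - 4) (degree 2 ≤ 2).
Certificate R = B(k−1)f/C = k*(k - 4)*(k + 3)/((k - 1)*(k + 6)) gives s_k = k*(k - 4)/(k + 2).
Δs = (k**2 + 5*k - 6)/(k**2 + 5*k + 6), as required.
Evaluate: s_(n+1) = (n**2 - 2*n - 3)/(n + 3); subtract s_(0) = 0 ⇒ S(n) = (n**2 - 2*n - 3)/(n + 3).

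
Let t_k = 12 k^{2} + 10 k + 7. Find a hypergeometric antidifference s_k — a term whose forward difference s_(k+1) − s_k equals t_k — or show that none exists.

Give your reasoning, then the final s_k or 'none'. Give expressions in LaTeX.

s_k = k \left(4 k^{2} - k + 4\right)

t_(k+1)/t_k = (12*k**2 + 34*k + 29)/(12*k**2 + 10*k + 7).
A = 1, B = 1, C = k**2 + 5*k/6 + 7/12.
Solve (1)·f(k+1) − (1)·f(k) = k**2 + 5*k/6 + 7/12.
d = 3 from the (0,0,2) case.
Solve for f: f(k) = k*(4*k**2 - k + 4)/12 (degree 3 ≤ 3).
R(k) = B(k−1)·f(k)/C(k) = k*(4*k**2 - k + 4)/(12*k**2 + 10*k + 7); s_k = R·t_k = k*(4*k**2 - k + 4).
s_(k+1) − s_k = 12*k**2 + 10*k + 7 = t_k.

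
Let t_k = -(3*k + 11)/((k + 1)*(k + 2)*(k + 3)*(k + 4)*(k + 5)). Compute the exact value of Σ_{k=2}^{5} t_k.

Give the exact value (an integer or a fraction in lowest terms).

Σ = -61/5040

r(k) = (k + 1)*(3*k + 14)/((k + 6)*(3*k + 11)) after simplifying.
Gosper form: A/B · C(k+1)/C(k) with A=k + 1, B=k + 6, C=k + 11/3.
Need (k + 1)·f(k+1) − (k + 5)·f(k) = k + 11/3.
From deg A=1, deg B=1, deg C=1: d=4.
A polynomial solution: f(k) = k*(k + 3)*(k**2 + 7*k + 14)/24.
Certificate R = B(k−1)f/C = k*(k + 3)*(k + 5)*(k**2 + 7*k + 14)/(8*(3*k + 11)) gives s_k = k*(-k**2 - 7*k - 14)/(8*(k**3 + 7*k**2 + 14*k + 8)).
Check: Δs_k = (-3*k - 11)/(k**5 + 15*k**4 + 85*k**3 + 225*k**2 + 274*k + 120). ✓
Evaluate s at k=6 and k=2: -69/560 and -1/9; difference -61/5040.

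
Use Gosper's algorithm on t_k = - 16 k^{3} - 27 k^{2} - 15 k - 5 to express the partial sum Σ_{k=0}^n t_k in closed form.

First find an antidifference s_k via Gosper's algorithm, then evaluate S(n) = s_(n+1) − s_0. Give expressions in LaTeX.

S(n) = - 4 n^{4} - 17 n^{3} - 25 n^{2} - 17 n - 5

Ratio r(k) = (16*k**3 + 75*k**2 + 117*k + 63)/(16*k**3 + 27*k**2 + 15*k + 5).
Normal form (A,B,C) = (1, 1, k**3 + 27*k**2/16 + 15*k/16 + 5/16).
Set up (1)·f(k+1) − (1)·f(k) − (k**3 + 27*k**2/16 + 15*k/16 + 5/16) = 0.
d = 4 from the (0,0,3) case.
Solve for f: f(k) = k*(4*k**3 + k**2 - 2*k + 2)/16 (degree 4 ≤ 4).
Get s_k = R·t_k = k*(-4*k**3 - k**2 + 2*k - 2) with R(k) = B(k−1)f(k)/C(k) = k*(4*k**3 + k**2 - 2*k + 2)/(16*k**3 + 27*k**2 + 15*k + 5).
Check: Δs_k = -16*k**3 - 27*k**2 - 15*k - 5. ✓
Σ_(k=0)^n t_k = s_(n+1) − s_(0) = (-4*n**4 - 17*n**3 - 25*n**2 - 17*n - 5) − (0), i.e. -4*n**4 - 17*n**3 - 25*n**2 - 17*n - 5.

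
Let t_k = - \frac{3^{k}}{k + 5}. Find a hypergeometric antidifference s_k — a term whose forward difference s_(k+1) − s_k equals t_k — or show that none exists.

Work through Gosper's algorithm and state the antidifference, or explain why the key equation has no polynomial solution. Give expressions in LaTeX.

none (Gosper's algorithm certifies no s_k)

Compute t_(k+1)/t_k: get 3*(k + 5)/(k + 6).
Gosper form: A/B · C(k+1)/C(k) with A=3*k + 15, B=k + 6, C=1.
Set up (3*k + 15)·f(k+1) − (k + 5)·f(k) − (1) = 0.
d = -1 from the (1,1,0) case.
d = -1 < 0 ⇒ no nonzero polynomial f; not summable.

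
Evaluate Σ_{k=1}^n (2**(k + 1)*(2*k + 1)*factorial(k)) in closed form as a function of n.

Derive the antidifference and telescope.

r(k) = 2*(k + 1)*(2*k + 3)/(2*k + 1) after simplifying.
A = 2*k + 2, B = 1, C = k + 1/2.
Solve (2*k + 2)·f(k+1) − (1)·f(k) = k + 1/2.
Degrees (1,0,1) ⇒ d ≤ 0.
Solve for f: f(k) = 1/2 (degree 0 ≤ 0).
Certificate R = B(k−1)f/C = 1/(2*k + 1) gives s_k = 2**(k + 1)*factorial(k).
Verify: 2**(k + 1)*(2*k + 1)*factorial(k) matches t_k.
s_(n+1) = 2**(n + 2)*factorial(n + 1) and s_(1) = 4, so S(n) = 4*2**n*factorial(n + 1) - 4.

S(n) = 4*2**n*factorial(n + 1) - 4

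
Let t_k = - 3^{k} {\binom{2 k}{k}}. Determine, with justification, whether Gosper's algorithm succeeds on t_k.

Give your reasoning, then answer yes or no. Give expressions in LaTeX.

No — negative degree bound, so no certificate f.

Compute t_(k+1)/t_k: get 6*(2*k + 1)/(k + 1).
Factor: A=12*k + 6; B=k + 1; C=1.
Need (12*k + 6)·f(k+1) − (k)·f(k) = 1.
Bound: deg f ≤ -1.
deg f ≤ -1 is impossible — no certificate.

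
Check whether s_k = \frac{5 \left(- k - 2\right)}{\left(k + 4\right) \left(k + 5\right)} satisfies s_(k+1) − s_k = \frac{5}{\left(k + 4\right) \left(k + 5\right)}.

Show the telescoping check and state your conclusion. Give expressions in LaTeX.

Invalid: residual - \frac{30}{k^{3} + 15 k^{2} + 74 k + 120} ≠ 0.

s_(k+1) = 5*(-k - 3)/((k + 5)*(k + 6))
s_(k+1) − s_k = 5*k/(k**3 + 15*k**2 + 74*k + 120)
(s_(k+1) − s_k) − t_k = -30/(k**3 + 15*k**2 + 74*k + 120)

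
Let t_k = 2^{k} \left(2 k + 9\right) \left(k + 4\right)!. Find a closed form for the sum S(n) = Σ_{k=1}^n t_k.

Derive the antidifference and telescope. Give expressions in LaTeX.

S(n) = 2 \cdot 2^{n} \left(n + 5\right)! - 240

Step 1: r(k) = 2*(k + 5)*(2*k + 11)/(2*k + 9).
A = 2*k + 10, B = 1, C = k + 9/2.
Key eq: (2*k + 10)·f(k+1) = (1)·f(k) + (k + 9/2).
deg f ≤ 0 (via 1,0,1).
Solve for f: f(k) = 1/2 (degree 0 ≤ 0).
R(k) = B(k−1)·f(k)/C(k) = 1/(2*k + 9); s_k = R·t_k = 2**k*factorial(k + 4).
Verify: 2**k*(2*k + 9)*factorial(k + 4) matches t_k.
s_(n+1) = 2**(n + 1)*factorial(n + 5) and s_(1) = 240, so S(n) = 2*2**n*factorial(n + 5) - 240.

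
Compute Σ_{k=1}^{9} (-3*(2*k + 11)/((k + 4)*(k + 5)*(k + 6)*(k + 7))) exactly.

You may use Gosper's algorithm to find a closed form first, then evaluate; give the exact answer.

Σ = -81/1120

Ratio r(k) = (k + 4)*(2*k + 13)/((k + 8)*(2*k + 11)).
Gosper form: A/B · C(k+1)/C(k) with A=k + 4, B=k + 8, C=k + 11/2.
Set up (k + 4)·f(k+1) − (k + 7)·f(k) − (k + 11/2) = 0.
deg f ≤ 3 (via 1,1,1).
Coefficient equations give f(k) = k*(k + 5)*(k + 10)/48.
Get s_k = R·t_k = k*(-k - 10)/(8*(k**2 + 10*k + 24)) with R(k) = B(k−1)f(k)/C(k) = k*(k + 5)*(k + 7)*(k + 10)/(24*(2*k + 11)).
Check: Δs_k = 3*(-2*k - 11)/(k**4 + 22*k**3 + 179*k**2 + 638*k + 840). ✓
Telescoping: Σ = s_(10) − s_(1) = -25/224 − (-11/280) = -81/1120.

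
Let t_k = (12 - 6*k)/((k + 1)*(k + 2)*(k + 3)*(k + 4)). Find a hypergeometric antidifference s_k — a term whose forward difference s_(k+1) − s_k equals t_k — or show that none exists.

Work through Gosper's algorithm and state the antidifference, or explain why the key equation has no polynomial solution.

s_k = k*(k**2 + 6*k + 17)/(2*(k + 1)*(k + 2)*(k + 3))

The ratio is (k - 1)*(k + 1)/((k - 2)*(k + 5)).
Take A(k)=k + 1, B(k)=k + 5, C(k)=k - 2.
Set up (k + 1)·f(k+1) − (k + 4)·f(k) − (k - 2) = 0.
Bound: deg f ≤ 3.
Solving with deg f ≤ 3: f(k) = -k*(k**2 + 6*k + 17)/12.
Certificate R = B(k−1)f/C = -k*(k + 4)*(k**2 + 6*k + 17)/(12*(k - 2)) gives s_k = k*(k**2 + 6*k + 17)/(2*(k + 1)*(k + 2)*(k + 3)).
Check: Δs_k = 6*(2 - k)/(k**4 + 10*k**3 + 35*k**2 + 50*k + 24). ✓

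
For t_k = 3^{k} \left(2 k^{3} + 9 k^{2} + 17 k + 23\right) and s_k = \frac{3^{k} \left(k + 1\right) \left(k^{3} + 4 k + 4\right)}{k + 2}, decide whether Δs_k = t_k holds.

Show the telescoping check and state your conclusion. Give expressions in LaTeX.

Invalid: residual \frac{3^{k} \left(- 2 k^{4} - 12 k^{3} - 35 k^{2} - 53 k - 42\right)}{k^{2} + 5 k + 6} ≠ 0.

s_(k+1) = 3**(k + 1)*(k + 2)*(4*k + (k + 1)**3 + 8)/(k + 3)
s_(k+1) − s_k = 3**k*(2*k**5 + 17*k**4 + 62*k**3 + 127*k**2 + 164*k + 96)/(k**2 + 5*k + 6)
(s_(k+1) − s_k) − t_k = 3**k*(-2*k**4 - 12*k**3 - 35*k**2 - 53*k - 42)/(k**2 + 5*k + 6)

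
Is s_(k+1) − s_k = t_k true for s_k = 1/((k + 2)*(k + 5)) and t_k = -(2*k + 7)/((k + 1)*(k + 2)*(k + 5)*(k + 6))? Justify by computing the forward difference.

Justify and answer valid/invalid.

s_(k+1) = 1/((k + 3)*(k + 6))
s_(k+1) − s_k = 2*(-k - 4)/(k**4 + 16*k**3 + 91*k**2 + 216*k + 180)
(s_(k+1) − s_k) − t_k = (3*k + 13)/(k**5 + 17*k**4 + 107*k**3 + 307*k**2 + 396*k + 180)

Invalid: residual (3*k + 13)/(k**5 + 17*k**4 + 107*k**3 + 307*k**2 + 396*k + 180) ≠ 0.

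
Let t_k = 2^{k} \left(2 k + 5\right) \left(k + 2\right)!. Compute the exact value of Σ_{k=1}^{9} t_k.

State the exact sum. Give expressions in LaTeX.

Σ = 490497638388

The ratio is 2*(k + 3)*(2*k + 7)/(2*k + 5).
A = 2*k + 6, B = 1, C = k + 5/2.
f must satisfy (2*k + 6)·f(k+1) − (1)·f(k) = k + 5/2.
deg f ≤ 0 (via 1,0,1).
Coefficient equations give f(k) = 1/2.
Then R = B(k−1)f/C = 1/(2*k + 5), so s_k = R(k)·t_k = 2**k*factorial(k + 2).
Verify: 2**k*(2*k + 5)*factorial(k + 2) matches t_k.
Σ_(k=1)^(9) t_k = s_(10) − s_(1) = 490497638400 − (12) = 490497638388.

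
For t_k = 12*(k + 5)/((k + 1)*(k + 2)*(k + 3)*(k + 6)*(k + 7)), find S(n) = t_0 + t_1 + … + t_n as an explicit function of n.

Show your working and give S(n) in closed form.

Ratio r(k) = (k + 1)*(k + 6)**2/((k + 4)*(k + 5)*(k + 8)).
A = k + 1, B = k + 8, C = k**3 + 14*k**2 + 65*k + 100.
Need (k + 1)·f(k+1) − (k + 7)·f(k) = k**3 + 14*k**2 + 65*k + 100.
deg f ≤ 6 (via 1,1,3).
A polynomial solution: f(k) = k*(k + 3)*(k + 4)**2*(k + 5)**2/36.
Get s_k = R·t_k = k*(k**2 + 9*k + 20)/(3*(k**3 + 9*k**2 + 20*k + 12)) with R(k) = B(k−1)f(k)/C(k) = k*(k + 3)*(k + 4)*(k + 7)/36.
Verify: 12*(k + 5)/(k**5 + 19*k**4 + 131*k**3 + 401*k**2 + 540*k + 252) matches t_k.
Evaluate: s_(n+1) = (n**3 + 12*n**2 + 41*n + 30)/(3*(n**3 + 12*n**2 + 41*n + 42)); subtract s_(0) = 0 ⇒ S(n) = (n**3 + 12*n**2 + 41*n + 30)/(3*(n**3 + 12*n**2 + 41*n + 42)).

S(n) = (n**3 + 12*n**2 + 41*n + 30)/(3*(n**3 + 12*n**2 + 41*n + 42))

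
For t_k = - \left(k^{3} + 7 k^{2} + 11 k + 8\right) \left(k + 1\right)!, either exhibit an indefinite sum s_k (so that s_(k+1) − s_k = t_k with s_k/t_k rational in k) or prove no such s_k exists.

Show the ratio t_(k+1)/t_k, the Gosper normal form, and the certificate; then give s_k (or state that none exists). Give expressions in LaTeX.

s_k = - \left(k^{2} + 4 k - 2\right) \left(k + 1\right)!

Compute t_(k+1)/t_k: get (k**4 + 12*k**3 + 48*k**2 + 83*k + 54)/(k**3 + 7*k**2 + 11*k + 8).
Gosper form: A/B · C(k+1)/C(k) with A=k + 2, B=1, C=k**3 + 7*k**2 + 11*k + 8.
Key eq: (k + 2)·f(k+1) = (1)·f(k) + (k**3 + 7*k**2 + 11*k + 8).
From deg A=1, deg B=0, deg C=3: d=2.
Match coefficients ⇒ f(k) = k**2 + 4*k - 2.
Then R = B(k−1)f/C = (k**2 + 4*k - 2)/(k**3 + 7*k**2 + 11*k + 8), so s_k = R(k)·t_k = -(k**2 + 4*k - 2)*factorial(k + 1).
Verify: -(k**3 + 7*k**2 + 11*k + 8)*factorial(k + 1) matches t_k.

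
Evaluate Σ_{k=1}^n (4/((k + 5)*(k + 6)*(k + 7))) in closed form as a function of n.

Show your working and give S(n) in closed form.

Compute t_(k+1)/t_k: get (k + 5)/(k + 8).
Factor: A=k + 5; B=k + 8; C=1.
Key eq: (k + 5)·f(k+1) = (k + 7)·f(k) + (1).
d = 2 from the (1,1,0) case.
Solving with deg f ≤ 2: f(k) = k*(k + 11)/60.
Get s_k = R·t_k = k*(k + 11)/(15*(k + 5)*(k + 6)) with R(k) = B(k−1)f(k)/C(k) = k*(k + 7)*(k + 11)/60.
s_(k+1) − s_k = 4/(k**3 + 18*k**2 + 107*k + 210) = t_k.
Telescope: S(n) = s_(n+1) − s_(1) = (n**2 + 13*n + 12)/(15*(n**2 + 13*n + 42)) − (2/105) = n*(n + 13)/(21*(n**2 + 13*n + 42)).

S(n) = n*(n + 13)/(21*(n**2 + 13*n + 42))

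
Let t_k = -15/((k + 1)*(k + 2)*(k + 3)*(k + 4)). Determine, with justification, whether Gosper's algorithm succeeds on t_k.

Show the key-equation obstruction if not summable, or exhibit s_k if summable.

Yes. s_k = 5*k*(-k**2 - 6*k - 11)/(6*(k + 1)*(k + 2)*(k + 3)).

Ratio r(k) = (k + 1)/(k + 5).
A = k + 1, B = k + 5, C = 1.
f must satisfy (k + 1)·f(k+1) − (k + 4)·f(k) = 1.
From deg A=1, deg B=1, deg C=0: d=3.
Solve for f: f(k) = k*(k**2 + 6*k + 11)/18 (degree 3 ≤ 3).
R(k) = B(k−1)·f(k)/C(k) = k*(k + 4)*(k**2 + 6*k + 11)/18; s_k = R·t_k = 5*k*(-k**2 - 6*k - 11)/(6*(k + 1)*(k + 2)*(k + 3)).
Verify: -15/(k**4 + 10*k**3 + 35*k**2 + 50*k + 24) matches t_k.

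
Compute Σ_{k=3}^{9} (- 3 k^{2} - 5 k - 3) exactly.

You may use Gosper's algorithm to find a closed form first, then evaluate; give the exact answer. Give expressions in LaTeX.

Σ = -1071

r(k) = (3*k**2 + 11*k + 11)/(3*k**2 + 5*k + 3) after simplifying.
Normal form (A,B,C) = (1, 1, k**2 + 5*k/3 + 1).
Need (1)·f(k+1) − (1)·f(k) = k**2 + 5*k/3 + 1.
From deg A=0, deg B=0, deg C=2: d=3.
Coefficient equations give f(k) = k*(k**2 + k + 1)/3.
Get s_k = R·t_k = k*(-k**2 - k - 1) with R(k) = B(k−1)f(k)/C(k) = k*(k**2 + k + 1)/(3*k**2 + 5*k + 3).
Verify: -3*k**2 - 5*k - 3 matches t_k.
Telescoping: Σ = s_(10) − s_(3) = -1110 − (-39) = -1071.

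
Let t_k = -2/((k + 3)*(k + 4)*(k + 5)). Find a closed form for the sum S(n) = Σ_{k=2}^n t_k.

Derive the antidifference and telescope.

S(n) = (-n**2 - 9*n + 10)/(30*(n**2 + 9*n + 20))

Ratio r(k) = (k + 3)/(k + 6).
Gosper form: A/B · C(k+1)/C(k) with A=k + 3, B=k + 6, C=1.
Need (k + 3)·f(k+1) − (k + 5)·f(k) = 1.
Degrees (1,1,0) ⇒ d ≤ 2.
A polynomial solution: f(k) = k*(k + 7)/24.
Certificate R = B(k−1)f/C = k*(k + 5)*(k + 7)/24 gives s_k = k*(-k - 7)/(12*(k + 3)*(k + 4)).
Check: Δs_k = -2/(k**3 + 12*k**2 + 47*k + 60). ✓
Evaluate: s_(n+1) = (-n**2 - 9*n - 8)/(12*(n**2 + 9*n + 20)); subtract s_(2) = -1/20 ⇒ S(n) = (-n**2 - 9*n + 10)/(30*(n**2 + 9*n + 20)).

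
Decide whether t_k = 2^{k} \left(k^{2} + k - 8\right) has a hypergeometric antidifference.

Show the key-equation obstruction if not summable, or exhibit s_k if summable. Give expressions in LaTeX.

Yes. s_k = 2^{k} \left(k^{2} - 3 k - 4\right).

Compute t_(k+1)/t_k: get 2*(k**2 + 3*k - 6)/(k**2 + k - 8).
Take A(k)=2, B(k)=1, C(k)=k**2 + k - 8.
Key eq: (2)·f(k+1) = (1)·f(k) + (k**2 + k - 8).
d = 2 from the (0,0,2) case.
Solving with deg f ≤ 2: f(k) = (k - 4)*(k + 1).
R(k) = B(k−1)·f(k)/C(k) = (k - 4)*(k + 1)/(k**2 + k - 8); s_k = R·t_k = 2**k*(k**2 - 3*k - 4).
s_(k+1) − s_k = 2**k*(k**2 + k - 8) = t_k.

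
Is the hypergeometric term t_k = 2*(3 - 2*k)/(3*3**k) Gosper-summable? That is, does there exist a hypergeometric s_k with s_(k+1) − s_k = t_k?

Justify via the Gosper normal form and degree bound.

Yes. s_k = 2*(k - 1)/3**k.

Step 1: r(k) = (2*k - 1)/(3*(2*k - 3)).
So A=1/3 and B=1, with C=k - 3/2.
f must satisfy (1/3)·f(k+1) − (1)·f(k) = k - 3/2.
deg f ≤ 1 (via 0,0,1).
Coefficient equations give f(k) = -3*(k - 1)/2.
Then R = B(k−1)f/C = -3*(k - 1)/(2*k - 3), so s_k = R(k)·t_k = 2*(k - 1)/3**k.
Check: Δs_k = 2*(3 - 2*k)/(3*3**k). ✓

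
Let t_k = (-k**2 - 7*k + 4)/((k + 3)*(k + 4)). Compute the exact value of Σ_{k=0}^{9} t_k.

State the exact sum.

Σ = -230/39

The ratio is (k + 3)*(7*k + (k + 1)**2 + 3)/((k + 5)*(k**2 + 7*k - 4)).
So A=k + 3 and B=k + 5, with C=k**2 + 7*k - 4.
Key eq: (k + 3)·f(k+1) = (k + 4)·f(k) + (k**2 + 7*k - 4).
From deg A=1, deg B=1, deg C=2: d=2.
Solving with deg f ≤ 2: f(k) = k*(3*k - 7)/3.
Then R = B(k−1)f/C = k*(k + 4)*(3*k - 7)/(3*(k**2 + 7*k - 4)), so s_k = R(k)·t_k = k*(7 - 3*k)/(3*(k + 3)).
s_(k+1) − s_k = (-k**2 - 7*k + 4)/(k**2 + 7*k + 12) = t_k.
Sum = s_(10) − s_(0); s_(10) = -230/39, s_(0) = 0 ⇒ -230/39.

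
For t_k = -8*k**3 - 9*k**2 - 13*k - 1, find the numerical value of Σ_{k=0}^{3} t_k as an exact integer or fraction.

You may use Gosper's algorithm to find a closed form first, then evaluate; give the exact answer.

t_(k+1)/t_k = (8*k**3 + 33*k**2 + 55*k + 31)/(8*k**3 + 9*k**2 + 13*k + 1).
Factor: A=1; B=1; C=k**3 + 9*k**2/8 + 13*k/8 + 1/8.
f must satisfy (1)·f(k+1) − (1)·f(k) = k**3 + 9*k**2/8 + 13*k/8 + 1/8.
d = 4 from the (0,0,3) case.
Match coefficients ⇒ f(k) = k*(2*k**3 - k**2 + 4*k - 4)/8.
Then R = B(k−1)f/C = k*(2*k**3 - k**2 + 4*k - 4)/(8*k**3 + 9*k**2 + 13*k + 1), so s_k = R(k)·t_k = k*(-2*k**3 + k**2 - 4*k + 4).
s_(k+1) − s_k = -8*k**3 - 9*k**2 - 13*k - 1 = t_k.
Evaluate s at k=4 and k=0: -496 and 0; difference -496.

Σ = -496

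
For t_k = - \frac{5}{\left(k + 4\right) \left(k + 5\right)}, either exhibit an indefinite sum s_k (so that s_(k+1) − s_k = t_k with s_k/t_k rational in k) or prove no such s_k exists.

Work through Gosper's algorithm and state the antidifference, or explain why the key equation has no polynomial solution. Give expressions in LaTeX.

s_k = - \frac{5 k}{4 k + 16}

Step 1: r(k) = (k + 4)/(k + 6).
So A=k + 4 and B=k + 6, with C=1.
Need (k + 4)·f(k+1) − (k + 5)·f(k) = 1.
Degrees (1,1,0) ⇒ d ≤ 1.
A polynomial solution: f(k) = k/4.
Then R = B(k−1)f/C = k*(k + 5)/4, so s_k = R(k)·t_k = -5*k/(4*k + 16).
Check: Δs_k = -5/(k**2 + 9*k + 20). ✓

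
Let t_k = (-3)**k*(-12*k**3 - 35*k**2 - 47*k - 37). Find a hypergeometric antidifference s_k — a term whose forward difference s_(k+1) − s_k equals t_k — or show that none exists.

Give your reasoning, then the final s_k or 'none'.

s_k = (-3)**k*(3*k**3 + 2*k**2 + 2*k + 4)

Compute t_(k+1)/t_k: get 3*(-12*k**3 - 71*k**2 - 153*k - 131)/(12*k**3 + 35*k**2 + 47*k + 37).
A = -3, B = 1, C = k**3 + 35*k**2/12 + 47*k/12 + 37/12.
f must satisfy (-3)·f(k+1) − (1)·f(k) = k**3 + 35*k**2/12 + 47*k/12 + 37/12.
Degrees (0,0,3) ⇒ d ≤ 3.
A polynomial solution: f(k) = -(3*k**3 + 2*k**2 + 2*k + 4)/12.
Then R = B(k−1)f/C = -(3*k**3 + 2*k**2 + 2*k + 4)/(12*k**3 + 35*k**2 + 47*k + 37), so s_k = R(k)·t_k = (-3)**k*(3*k**3 + 2*k**2 + 2*k + 4).
Δs = (-3)**k*(-12*k**3 - 35*k**2 - 47*k - 37), as required.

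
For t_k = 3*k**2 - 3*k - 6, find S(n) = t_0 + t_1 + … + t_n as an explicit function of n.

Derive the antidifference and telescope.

Step 1: r(k) = (k**2 + k - 2)/(k**2 - k - 2).
So A=1 and B=1, with C=k**2 - k - 2.
Solve (1)·f(k+1) − (1)·f(k) = k**2 - k - 2.
d = 3 from the (0,0,2) case.
Solving with deg f ≤ 3: f(k) = k*(k - 4)*(k + 1)/3.
R(k) = B(k−1)·f(k)/C(k) = k*(k - 4)/(3*(k - 2)); s_k = R·t_k = k*(k**2 - 3*k - 4).
s_(k+1) − s_k = 3*k**2 - 3*k - 6 = t_k.
Σ_(k=0)^n t_k = s_(n+1) − s_(0) = (n**3 - 7*n - 6) − (0), i.e. n**3 - 7*n - 6.

S(n) = n**3 - 7*n - 6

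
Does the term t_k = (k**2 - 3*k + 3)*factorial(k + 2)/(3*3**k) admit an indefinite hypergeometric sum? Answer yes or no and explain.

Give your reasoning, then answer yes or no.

r(k) = -(k + 3)*(3*k - (k + 1)**2)/(3*k**2 - 9*k + 9) after simplifying.
Gosper form: A/B · C(k+1)/C(k) with A=k/3 + 1, B=1, C=k**2 - 3*k + 3.
Solve (k/3 + 1)·f(k+1) − (1)·f(k) = k**2 - 3*k + 3.
deg f ≤ 1 (via 1,0,2).
Solve for f: f(k) = 3*(k - 4) (degree 1 ≤ 1).
Then R = B(k−1)f/C = 3*(k - 4)/(k**2 - 3*k + 3), so s_k = R(k)·t_k = (k - 4)*factorial(k + 2)/3**k.
Check: Δs_k = (k**2 - 3*k + 3)*factorial(k + 2)/(3*3**k). ✓

Yes. s_k = (k - 4)*factorial(k + 2)/3**k.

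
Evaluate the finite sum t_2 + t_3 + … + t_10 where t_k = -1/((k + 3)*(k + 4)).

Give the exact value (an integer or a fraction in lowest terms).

The ratio is (k + 3)/(k + 5).
So A=k + 3 and B=k + 5, with C=1.
Key eq: (k + 3)·f(k+1) = (k + 4)·f(k) + (1).
Degrees (1,1,0) ⇒ d ≤ 1.
Match coefficients ⇒ f(k) = k/3.
So s_k = (B(k−1)f/C)·t_k = (k*(k + 4)/3)·t_k = -k/(3*k + 9).
s_(k+1) − s_k = -1/(k**2 + 7*k + 12) = t_k.
Sum = s_(11) − s_(2); s_(11) = -11/42, s_(2) = -2/15 ⇒ -9/70.

Σ = -9/70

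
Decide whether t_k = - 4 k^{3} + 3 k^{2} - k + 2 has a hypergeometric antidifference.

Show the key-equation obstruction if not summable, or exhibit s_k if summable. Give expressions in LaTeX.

Yes. s_k = k \left(- k^{3} + 3 k^{2} - 3 k + 3\right).

Ratio r(k) = k*(4*k**2 + 9*k + 7)/(4*k**3 - 3*k**2 + k - 2).
Normal form (A,B,C) = (1, 1, k**3 - 3*k**2/4 + k/4 - 1/2).
Solve (1)·f(k+1) − (1)·f(k) = k**3 - 3*k**2/4 + k/4 - 1/2.
From deg A=0, deg B=0, deg C=3: d=4.
Match coefficients ⇒ f(k) = k*(k**3 - 3*k**2 + 3*k - 3)/4.
Then R = B(k−1)f/C = k*(k**3 - 3*k**2 + 3*k - 3)/((k - 1)*(4*k**2 + k + 2)), so s_k = R(k)·t_k = k*(-k**3 + 3*k**2 - 3*k + 3).
Verify: -4*k**3 + 3*k**2 - k + 2 matches t_k.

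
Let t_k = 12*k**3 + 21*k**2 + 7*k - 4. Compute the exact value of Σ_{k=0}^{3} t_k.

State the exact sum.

Σ = 752

t_(k+1)/t_k = (12*k**3 + 57*k**2 + 85*k + 36)/(12*k**3 + 21*k**2 + 7*k - 4).
Normal form (A,B,C) = (1, 1, k**3 + 7*k**2/4 + 7*k/12 - 1/3).
Key eq: (1)·f(k+1) = (1)·f(k) + (k**3 + 7*k**2/4 + 7*k/12 - 1/3).
Bound: deg f ≤ 4.
Solve for f: f(k) = k*(3*k**3 + k**2 - 4*k - 4)/12 (degree 4 ≤ 4).
R(k) = B(k−1)·f(k)/C(k) = k*(3*k**3 + k**2 - 4*k - 4)/(12*k**3 + 21*k**2 + 7*k - 4); s_k = R·t_k = k*(3*k**3 + k**2 - 4*k - 4).
Verify: 12*k**3 + 21*k**2 + 7*k - 4 matches t_k.
Σ_(k=0)^(3) t_k = s_(4) − s_(0) = 752 − (0) = 752.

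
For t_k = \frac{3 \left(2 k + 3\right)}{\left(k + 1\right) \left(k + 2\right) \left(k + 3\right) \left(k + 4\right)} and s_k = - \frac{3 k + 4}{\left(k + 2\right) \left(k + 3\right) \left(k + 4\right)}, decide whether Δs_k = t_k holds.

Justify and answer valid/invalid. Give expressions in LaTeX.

Invalid: residual \frac{3 \left(- 9 k - 13\right)}{k^{5} + 15 k^{4} + 85 k^{3} + 225 k^{2} + 274 k + 120} ≠ 0.

s_(k+1) = (-3*k - 7)/((k + 3)*(k + 4)*(k + 5))
s_(k+1) − s_k = 6*(k + 1)/(k**4 + 14*k**3 + 71*k**2 + 154*k + 120)
(s_(k+1) − s_k) − t_k = 3*(-9*k - 13)/(k**5 + 15*k**4 + 85*k**3 + 225*k**2 + 274*k + 120)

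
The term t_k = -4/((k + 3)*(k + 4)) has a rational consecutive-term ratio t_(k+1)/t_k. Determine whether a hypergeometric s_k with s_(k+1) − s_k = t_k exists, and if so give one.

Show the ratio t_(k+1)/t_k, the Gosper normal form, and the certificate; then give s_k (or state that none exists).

s_k = -4*k/(3*k + 9)

t_(k+1)/t_k = (k + 3)/(k + 5).
Take A(k)=k + 3, B(k)=k + 5, C(k)=1.
Key eq: (k + 3)·f(k+1) = (k + 4)·f(k) + (1).
d = 1 from the (1,1,0) case.
A polynomial solution: f(k) = k/3.
R(k) = B(k−1)·f(k)/C(k) = k*(k + 4)/3; s_k = R·t_k = -4*k/(3*k + 9).
Verify: -4/(k**2 + 7*k + 12) matches t_k.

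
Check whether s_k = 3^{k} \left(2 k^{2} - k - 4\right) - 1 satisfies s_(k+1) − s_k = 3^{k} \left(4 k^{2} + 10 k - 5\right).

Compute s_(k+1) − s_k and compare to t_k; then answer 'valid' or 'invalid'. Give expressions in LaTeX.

Valid — Δs_k = t_k.

s_(k+1) = 3**(k + 1)*(-k + 2*(k + 1)**2 - 5) - 1
s_(k+1) − s_k = 3**k*(4*k**2 + 10*k - 5)
(s_(k+1) − s_k) − t_k = 0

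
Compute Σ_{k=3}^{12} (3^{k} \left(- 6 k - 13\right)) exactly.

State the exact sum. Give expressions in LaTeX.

Σ = -65366946

r(k) = 3*(6*k + 19)/(6*k + 13) after simplifying.
Normal form (A,B,C) = (3, 1, k + 13/6).
Key eq: (3)·f(k+1) = (1)·f(k) + (k + 13/6).
Bound: deg f ≤ 1.
A polynomial solution: f(k) = (3*k + 2)/6.
So s_k = (B(k−1)f/C)·t_k = ((3*k + 2)/(6*k + 13))·t_k = 3**k*(-3*k - 2).
s_(k+1) − s_k = 3**k*(-6*k - 13) = t_k.
Sum = s_(13) − s_(3); s_(13) = -65367243, s_(3) = -297 ⇒ -65366946.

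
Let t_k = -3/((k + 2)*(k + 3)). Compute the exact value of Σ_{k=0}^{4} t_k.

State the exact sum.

Σ = -15/14

The ratio is (k + 2)/(k + 4).
A = k + 2, B = k + 4, C = 1.
Need (k + 2)·f(k+1) − (k + 3)·f(k) = 1.
Degrees (1,1,0) ⇒ d ≤ 1.
A polynomial solution: f(k) = k/2.
Then R = B(k−1)f/C = k*(k + 3)/2, so s_k = R(k)·t_k = -3*k/(2*k + 4).
Check: Δs_k = -3/(k**2 + 5*k + 6). ✓
Telescoping: Σ = s_(5) − s_(0) = -15/14 − (0) = -15/14.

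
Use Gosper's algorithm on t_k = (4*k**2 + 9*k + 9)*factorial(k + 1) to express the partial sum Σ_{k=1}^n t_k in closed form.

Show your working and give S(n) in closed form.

t_(k+1)/t_k = (k + 2)*(9*k + 4*(k + 1)**2 + 18)/(4*k**2 + 9*k + 9).
Take A(k)=k + 2, B(k)=1, C(k)=k**2 + 9*k/4 + 9/4.
Set up (k + 2)·f(k+1) − (1)·f(k) − (k**2 + 9*k/4 + 9/4) = 0.
d = 1 from the (1,0,2) case.
A polynomial solution: f(k) = (4*k + 1)/4.
R(k) = B(k−1)·f(k)/C(k) = (4*k + 1)/(4*k**2 + 9*k + 9); s_k = R·t_k = (4*k + 1)*factorial(k + 1).
Verify: (4*k**2 + 9*k + 9)*factorial(k + 1) matches t_k.
Evaluate: s_(n+1) = (4*n + 5)*factorial(n + 2); subtract s_(1) = 10 ⇒ S(n) = 4*n*factorial(n + 2) + 5*factorial(n + 2) - 10.

S(n) = 4*n*factorial(n + 2) + 5*factorial(n + 2) - 10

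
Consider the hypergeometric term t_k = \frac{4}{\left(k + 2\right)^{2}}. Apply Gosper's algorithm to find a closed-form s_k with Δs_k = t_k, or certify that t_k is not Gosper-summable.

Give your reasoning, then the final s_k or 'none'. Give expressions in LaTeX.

no hypergeometric antidifference exists

Compute t_(k+1)/t_k: get (k + 2)**2/(k + 3)**2.
Normal form (A,B,C) = (k**2 + 4*k + 4, k**2 + 6*k + 9, 1).
Need (k**2 + 4*k + 4)·f(k+1) − (k**2 + 4*k + 4)·f(k) = 1.
d = 0 from the (2,2,0) case.
Write f(k) = c0. Then LHS − RHS = -1, requiring -1 = 0: contradictory. No certificate.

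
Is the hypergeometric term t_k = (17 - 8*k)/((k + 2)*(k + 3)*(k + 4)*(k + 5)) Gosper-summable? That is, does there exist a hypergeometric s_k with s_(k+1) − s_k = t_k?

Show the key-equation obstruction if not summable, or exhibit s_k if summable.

Yes. s_k = k*(k**2 + 9*k + 58)/(8*(k + 2)*(k + 3)*(k + 4)).

r(k) = (k + 2)*(8*k - 9)/((k + 6)*(8*k - 17)) after simplifying.
A = k + 2, B = k + 6, C = k - 17/8.
Solve (k + 2)·f(k+1) − (k + 5)·f(k) = k - 17/8.
From deg A=1, deg B=1, deg C=1: d=3.
Match coefficients ⇒ f(k) = -k*(k**2 + 9*k + 58)/64.
So s_k = (B(k−1)f/C)·t_k = (-k*(k + 5)*(k**2 + 9*k + 58)/(8*(8*k - 17)))·t_k = k*(k**2 + 9*k + 58)/(8*(k + 2)*(k + 3)*(k + 4)).
Check: Δs_k = (17 - 8*k)/(k**4 + 14*k**3 + 71*k**2 + 154*k + 120). ✓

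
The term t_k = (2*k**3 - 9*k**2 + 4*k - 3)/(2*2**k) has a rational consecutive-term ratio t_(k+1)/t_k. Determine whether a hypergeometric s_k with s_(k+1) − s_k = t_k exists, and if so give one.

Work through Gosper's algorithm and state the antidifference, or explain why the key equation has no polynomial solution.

Compute t_(k+1)/t_k: get (2*k**3 - 3*k**2 - 8*k - 6)/(2*(2*k**3 - 9*k**2 + 4*k - 3)).
So A=1/2 and B=1, with C=k**3 - 9*k**2/2 + 2*k - 3/2.
Solve (1/2)·f(k+1) − (1)·f(k) = k**3 - 9*k**2/2 + 2*k - 3/2.
Degrees (0,0,3) ⇒ d ≤ 3.
Solve for f: f(k) = -k*(2*k**2 - 3*k + 4) (degree 3 ≤ 3).
Then R = B(k−1)f/C = -2*k*(2*k**2 - 3*k + 4)/(2*k**3 - 9*k**2 + 4*k - 3), so s_k = R(k)·t_k = k*(-2*k**2 + 3*k - 4)/2**k.
Check: Δs_k = (2*k**3 - 9*k**2 + 4*k - 3)/(2*2**k). ✓

s_k = k*(-2*k**2 + 3*k - 4)/2**k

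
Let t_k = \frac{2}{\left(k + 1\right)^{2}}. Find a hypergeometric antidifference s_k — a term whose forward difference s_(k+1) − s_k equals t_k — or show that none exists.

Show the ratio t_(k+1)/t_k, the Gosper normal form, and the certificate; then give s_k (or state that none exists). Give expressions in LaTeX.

not Gosper-summable; s_k does not exist

The ratio is (k + 1)**2/(k + 2)**2.
A = k**2 + 2*k + 1, B = k**2 + 4*k + 4, C = 1.
Set up (k**2 + 2*k + 1)·f(k+1) − (k**2 + 2*k + 1)·f(k) − (1) = 0.
deg f ≤ 0 (via 2,2,0).
f = c0 ⇒ A·f(k+1) − B(k−1)·f(k) − C = -1. The system {-1 = 0} is inconsistent; no antidifference.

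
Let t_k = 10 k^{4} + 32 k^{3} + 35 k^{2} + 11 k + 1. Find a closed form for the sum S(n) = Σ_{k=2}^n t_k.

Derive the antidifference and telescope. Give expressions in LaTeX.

S(n) = 2 n^{5} + 13 n^{4} + 31 n^{3} + 31 n^{2} + 12 n - 89

t_(k+1)/t_k = (10*k**4 + 72*k**3 + 191*k**2 + 217*k + 89)/(10*k**4 + 32*k**3 + 35*k**2 + 11*k + 1).
Normal form (A,B,C) = (1, 1, k**4 + 16*k**3/5 + 7*k**2/2 + 11*k/10 + 1/10).
f must satisfy (1)·f(k+1) − (1)·f(k) = k**4 + 16*k**3/5 + 7*k**2/2 + 11*k/10 + 1/10.
Degrees (0,0,4) ⇒ d ≤ 5.
A polynomial solution: f(k) = k*(2*k**4 + 3*k**3 - k**2 - 4*k + 1)/10.
R(k) = B(k−1)·f(k)/C(k) = k*(2*k**4 + 3*k**3 - k**2 - 4*k + 1)/(10*k**4 + 32*k**3 + 35*k**2 + 11*k + 1); s_k = R·t_k = k*(2*k**4 + 3*k**3 - k**2 - 4*k + 1).
Check: Δs_k = 10*k**4 + 32*k**3 + 35*k**2 + 11*k + 1. ✓
s_(n+1) = 2*n**5 + 13*n**4 + 31*n**3 + 31*n**2 + 12*n + 1 and s_(2) = 90, so S(n) = 2*n**5 + 13*n**4 + 31*n**3 + 31*n**2 + 12*n - 89.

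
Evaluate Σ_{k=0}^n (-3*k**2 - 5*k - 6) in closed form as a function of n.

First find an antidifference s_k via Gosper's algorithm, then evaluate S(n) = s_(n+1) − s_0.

Compute t_(k+1)/t_k: get (3*k**2 + 11*k + 14)/(3*k**2 + 5*k + 6).
A = 1, B = 1, C = k**2 + 5*k/3 + 2.
Solve (1)·f(k+1) − (1)·f(k) = k**2 + 5*k/3 + 2.
d = 3 from the (0,0,2) case.
Match coefficients ⇒ f(k) = k*(k**2 + k + 4)/3.
R(k) = B(k−1)·f(k)/C(k) = k*(k**2 + k + 4)/(3*k**2 + 5*k + 6); s_k = R·t_k = k*(-k**2 - k - 4).
Check: Δs_k = -3*k**2 - 5*k - 6. ✓
Evaluate: s_(n+1) = -n**3 - 4*n**2 - 9*n - 6; subtract s_(0) = 0 ⇒ S(n) = -n**3 - 4*n**2 - 9*n - 6.

S(n) = -n**3 - 4*n**2 - 9*n - 6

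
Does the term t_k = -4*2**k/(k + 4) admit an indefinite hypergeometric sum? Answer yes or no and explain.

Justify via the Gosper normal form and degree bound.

No — t_k has no hypergeometric antidifference.

t_(k+1)/t_k = 2*(k + 4)/(k + 5).
So A=2*k + 8 and B=k + 5, with C=1.
Need (2*k + 8)·f(k+1) − (k + 4)·f(k) = 1.
Degrees (1,1,0) ⇒ d ≤ -1.
Negative degree bound (-1): no f exists, t_k not Gosper-summable.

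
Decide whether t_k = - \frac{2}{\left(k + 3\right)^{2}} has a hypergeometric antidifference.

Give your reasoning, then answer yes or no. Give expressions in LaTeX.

t_(k+1)/t_k = (k + 3)**2/(k + 4)**2.
Factor: A=k**2 + 6*k + 9; B=k**2 + 8*k + 16; C=1.
f must satisfy (k**2 + 6*k + 9)·f(k+1) − (k**2 + 6*k + 9)·f(k) = 1.
Degrees (2,2,0) ⇒ d ≤ 0.
Write f(k) = c0. Then LHS − RHS = -1, requiring -1 = 0: contradictory. No certificate.

No — the linear system for f has no solution.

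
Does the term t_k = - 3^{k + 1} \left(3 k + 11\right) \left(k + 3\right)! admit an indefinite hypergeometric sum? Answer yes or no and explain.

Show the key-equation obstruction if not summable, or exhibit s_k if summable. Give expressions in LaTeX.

Yes. s_k = - 3^{k + 1} \left(k + 3\right)!.

Step 1: r(k) = 3*(k + 4)*(3*k + 14)/(3*k + 11).
Take A(k)=3*k + 12, B(k)=1, C(k)=k + 11/3.
Set up (3*k + 12)·f(k+1) − (1)·f(k) − (k + 11/3) = 0.
deg f ≤ 0 (via 1,0,1).
Solve for f: f(k) = 1/3 (degree 0 ≤ 0).
Certificate R = B(k−1)f/C = 1/(3*k + 11) gives s_k = -3**(k + 1)*factorial(k + 3).
Check: Δs_k = -3**(k + 1)*(3*k + 11)*factorial(k + 3). ✓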